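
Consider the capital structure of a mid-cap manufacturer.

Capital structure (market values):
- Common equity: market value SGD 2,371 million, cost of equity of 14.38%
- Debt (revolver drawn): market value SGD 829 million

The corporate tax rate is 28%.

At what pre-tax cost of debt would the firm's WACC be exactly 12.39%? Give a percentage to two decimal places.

9.30%

Total capital V = 2371 + 829 = 3200.
Equity weight = 2371/3200 = 0.7409.
Revolver drawn weight = 829/3200 = 0.2591.
Equity contribution = 0.7409 × 14.38% = 10.6547%.
Remaining for debt = 12.39% − 10.6547% = 1.7353%.
Rd × (1 − 28%) × 0.2591 = 1.7353%  ⇒  Rd = 9.3034%.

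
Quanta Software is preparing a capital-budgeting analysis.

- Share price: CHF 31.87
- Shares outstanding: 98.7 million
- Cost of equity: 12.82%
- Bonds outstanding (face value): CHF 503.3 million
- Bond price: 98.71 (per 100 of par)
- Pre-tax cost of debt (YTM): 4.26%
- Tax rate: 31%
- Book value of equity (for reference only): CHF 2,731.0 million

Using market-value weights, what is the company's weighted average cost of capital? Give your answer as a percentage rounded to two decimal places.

Market value of equity E = 31.87 × 98.7m = 3145.569m. Market value of debt D = 503.3m × 98.71/100 = 496.80743m.
Total capital V = 3145.569 + 496.80743 = 3642.37643.
Equity: weight = 3145.569/3642.37643 = 0.8636; cost = 12.82%.
Bonds outstanding: weight = 496.80743/3642.37643 = 0.1364; after-tax cost = 4.26% × (1 − 31%) = 2.9394%.
WACC = 0.8636 × 12.8200% + 0.1364 × 2.9394% = 11.4723%.

11.47%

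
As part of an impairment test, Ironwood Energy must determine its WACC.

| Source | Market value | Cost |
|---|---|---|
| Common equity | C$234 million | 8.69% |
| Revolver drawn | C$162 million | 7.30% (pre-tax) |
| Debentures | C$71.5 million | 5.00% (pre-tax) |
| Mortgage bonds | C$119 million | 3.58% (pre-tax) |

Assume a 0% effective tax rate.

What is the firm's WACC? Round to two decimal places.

Total capital V = 234 + 162 + 71.5 + 119 = 586.5.
Equity: weight = 234/586.5 = 0.3990; cost = 8.69%.
Revolver drawn: weight = 162/586.5 = 0.2762; after-tax cost = 7.3% × (1 − 0%) = 7.3000%.
Debentures: weight = 71.5/586.5 = 0.1219; after-tax cost = 5% × (1 − 0%) = 5.0000%.
Mortgage bonds: weight = 119/586.5 = 0.2029; after-tax cost = 3.58% × (1 − 0%) = 3.5800%.
WACC = 0.3990 × 8.6900% + 0.2762 × 7.3000% + 0.1219 × 5.0000% + 0.2029 × 3.5800% = 6.8194%.

6.82%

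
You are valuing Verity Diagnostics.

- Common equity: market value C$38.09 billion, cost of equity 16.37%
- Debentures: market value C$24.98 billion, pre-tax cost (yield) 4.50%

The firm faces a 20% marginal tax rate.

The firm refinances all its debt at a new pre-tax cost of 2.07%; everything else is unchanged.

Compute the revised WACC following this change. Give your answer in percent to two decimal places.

10.54%

After the change:
Total capital V = 38.09 + 24.98 = 63.07.
Equity: weight = 38.09/63.07 = 0.6039; cost = 16.37%.
Debentures: weight = 24.98/63.07 = 0.3961; after-tax cost = 2.07% × (1 − 20%) = 1.6560%.
WACC = 0.6039 × 16.3700% + 0.3961 × 1.6560% = 10.5423%.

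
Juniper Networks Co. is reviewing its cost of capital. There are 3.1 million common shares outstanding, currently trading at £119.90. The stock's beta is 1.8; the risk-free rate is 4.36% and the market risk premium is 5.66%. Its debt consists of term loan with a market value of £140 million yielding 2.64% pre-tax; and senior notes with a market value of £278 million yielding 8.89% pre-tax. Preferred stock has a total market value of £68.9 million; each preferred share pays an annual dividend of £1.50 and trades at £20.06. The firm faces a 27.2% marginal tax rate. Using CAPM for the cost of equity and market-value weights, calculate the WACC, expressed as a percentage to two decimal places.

9.31%

Cost of equity via CAPM: Re = 4.36% + 1.8 × 5.66% = 14.5480%.
Cost of preferred: Rp = 1.5 / 20.06 = 7.4776%.
Market value of equity E = 119.9 × 3.1m = 371.69m.
Total capital V = 371.69 + 68.9 + 140 + 278 = 858.59.
Equity: weight = 371.69/858.59 = 0.4329; cost = 14.548%.
Preferred: weight = 68.9/858.59 = 0.0802; cost = 7.4776%.
Term loan: weight = 140/858.59 = 0.1631; after-tax cost = 2.64% × (1 − 27.2%) = 1.9219%.
Senior notes: weight = 278/858.59 = 0.3238; after-tax cost = 8.89% × (1 − 27.2%) = 6.4719%.
WACC = 0.4329 × 14.5480% + 0.0802 × 7.4776% + 0.1631 × 1.9219% + 0.3238 × 6.4719% = 9.3069%.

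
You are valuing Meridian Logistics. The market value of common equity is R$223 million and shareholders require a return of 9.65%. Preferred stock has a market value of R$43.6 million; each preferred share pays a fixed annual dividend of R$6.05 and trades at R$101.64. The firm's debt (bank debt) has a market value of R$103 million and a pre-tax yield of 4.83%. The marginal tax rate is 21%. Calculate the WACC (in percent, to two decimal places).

Cost of preferred: Rp = 6.05 / 101.64 = 5.9524%.
Total capital V = 223 + 43.6 + 103 = 369.6.
Equity: weight = 223/369.6 = 0.6034; cost = 9.65%.
Preferred: weight = 43.6/369.6 = 0.1180; cost = 5.9524%.
Bank debt: weight = 103/369.6 = 0.2787; after-tax cost = 4.83% × (1 − 21%) = 3.8157%.
WACC = 0.6034 × 9.6500% + 0.1180 × 5.9524% + 0.2787 × 3.8157% = 7.5879%.

7.59%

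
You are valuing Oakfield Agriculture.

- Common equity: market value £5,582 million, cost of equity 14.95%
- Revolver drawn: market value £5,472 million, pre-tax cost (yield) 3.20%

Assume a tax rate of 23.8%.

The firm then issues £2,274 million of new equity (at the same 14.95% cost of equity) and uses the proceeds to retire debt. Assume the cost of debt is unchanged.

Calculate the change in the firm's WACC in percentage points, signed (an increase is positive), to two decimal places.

+2.57 pp

Current WACC:
Total capital V = 5582 + 5472 = 11054.
Equity: weight = 5582/11054 = 0.5050; cost = 14.95%.
Revolver drawn: weight = 5472/11054 = 0.4950; after-tax cost = 3.2% × (1 − 23.8%) = 2.4384%.
WACC = 0.5050 × 14.9500% + 0.4950 × 2.4384% = 8.7565%.
After the change:
Total capital V = 7856 + 3198 = 11054.
Equity: weight = 7856/11054 = 0.7107; cost = 14.95%.
Revolver drawn: weight = 3198/11054 = 0.2893; after-tax cost = 3.2% × (1 − 23.8%) = 2.4384%.
WACC = 0.7107 × 14.9500% + 0.2893 × 2.4384% = 11.3303%.
Change in WACC = 11.3303% − 8.7565% = 2.5739 pp.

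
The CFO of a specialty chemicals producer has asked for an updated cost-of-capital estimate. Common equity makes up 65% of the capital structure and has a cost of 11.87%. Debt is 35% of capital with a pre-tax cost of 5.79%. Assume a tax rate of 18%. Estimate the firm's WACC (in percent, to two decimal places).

9.38%

After-tax cost of debt = 5.79% × (1 − 18%) = 4.7478%.
WACC = 0.650 × 11.8700% + 0.350 × 4.7478% = 9.3772%.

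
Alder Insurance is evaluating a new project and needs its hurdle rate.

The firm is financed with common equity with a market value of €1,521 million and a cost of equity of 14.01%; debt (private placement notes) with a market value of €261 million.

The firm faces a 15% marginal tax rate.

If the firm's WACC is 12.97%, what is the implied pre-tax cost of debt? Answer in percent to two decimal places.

8.13%

Total capital V = 1521 + 261 = 1782.
Equity weight = 1521/1782 = 0.8535.
Private placement notes weight = 261/1782 = 0.1465.
Equity contribution = 0.8535 × 14.01% = 11.9580%.
Remaining for debt = 12.97% − 11.9580% = 1.0120%.
Rd × (1 − 15%) × 0.1465 = 1.0120%  ⇒  Rd = 8.1286%.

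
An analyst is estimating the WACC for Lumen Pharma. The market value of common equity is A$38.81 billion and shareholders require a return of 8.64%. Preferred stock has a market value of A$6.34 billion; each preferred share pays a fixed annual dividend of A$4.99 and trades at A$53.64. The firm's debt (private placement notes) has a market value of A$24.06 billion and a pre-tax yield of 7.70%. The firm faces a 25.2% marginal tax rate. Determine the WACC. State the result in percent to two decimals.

7.70%

Cost of preferred: Rp = 4.99 / 53.64 = 9.3028%.
Total capital V = 38.81 + 6.34 + 24.06 = 69.21.
Equity: weight = 38.81/69.21 = 0.5608; cost = 8.64%.
Preferred: weight = 6.34/69.21 = 0.0916; cost = 9.3028%.
Private placement notes: weight = 24.06/69.21 = 0.3476; after-tax cost = 7.7% × (1 − 25.2%) = 5.7596%.
WACC = 0.5608 × 8.6400% + 0.0916 × 9.3028% + 0.3476 × 5.7596% = 7.6994%.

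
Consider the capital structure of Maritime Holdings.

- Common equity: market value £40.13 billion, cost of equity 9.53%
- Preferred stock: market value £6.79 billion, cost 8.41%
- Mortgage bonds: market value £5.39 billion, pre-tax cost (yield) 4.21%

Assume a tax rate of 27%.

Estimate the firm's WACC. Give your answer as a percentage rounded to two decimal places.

Total capital V = 40.13 + 6.79 + 5.39 = 52.31.
Equity: weight = 40.13/52.31 = 0.7672; cost = 9.53%.
Preferred: weight = 6.79/52.31 = 0.1298; cost = 8.41%.
Mortgage bonds: weight = 5.39/52.31 = 0.1030; after-tax cost = 4.21% × (1 − 27%) = 3.0733%.
WACC = 0.7672 × 9.5300% + 0.1298 × 8.4100% + 0.1030 × 3.0733% = 8.7193%.

8.72%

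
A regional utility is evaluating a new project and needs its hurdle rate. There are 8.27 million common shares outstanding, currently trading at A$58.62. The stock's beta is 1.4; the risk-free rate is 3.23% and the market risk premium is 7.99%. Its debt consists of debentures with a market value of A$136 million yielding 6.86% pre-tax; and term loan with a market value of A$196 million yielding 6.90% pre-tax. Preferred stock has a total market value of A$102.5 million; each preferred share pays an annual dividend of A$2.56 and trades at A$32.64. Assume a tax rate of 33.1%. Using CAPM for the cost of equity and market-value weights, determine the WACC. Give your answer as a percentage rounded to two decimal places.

10.14%

Cost of equity via CAPM: Re = 3.23% + 1.4 × 7.99% = 14.4160%.
Cost of preferred: Rp = 2.56 / 32.64 = 7.8431%.
Market value of equity E = 58.62 × 8.27m = 484.7874m.
Total capital V = 484.7874 + 102.5 + 136 + 196 = 919.2874.
Equity: weight = 484.7874/919.2874 = 0.5274; cost = 14.416%.
Preferred: weight = 102.5/919.2874 = 0.1115; cost = 7.8431%.
Debentures: weight = 136/919.2874 = 0.1479; after-tax cost = 6.86% × (1 − 33.1%) = 4.5893%.
Term loan: weight = 196/919.2874 = 0.2132; after-tax cost = 6.9% × (1 − 33.1%) = 4.6161%.
WACC = 0.5274 × 14.4160% + 0.1115 × 7.8431% + 0.1479 × 4.5893% + 0.2132 × 4.6161% = 10.1399%.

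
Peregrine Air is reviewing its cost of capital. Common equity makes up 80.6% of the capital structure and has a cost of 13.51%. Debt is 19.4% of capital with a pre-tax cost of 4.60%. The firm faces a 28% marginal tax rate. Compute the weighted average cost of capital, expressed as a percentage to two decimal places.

After-tax cost of debt = 4.6% × (1 − 28%) = 3.3120%.
WACC = 0.806 × 13.5100% + 0.194 × 3.3120% = 11.5316%.

11.53%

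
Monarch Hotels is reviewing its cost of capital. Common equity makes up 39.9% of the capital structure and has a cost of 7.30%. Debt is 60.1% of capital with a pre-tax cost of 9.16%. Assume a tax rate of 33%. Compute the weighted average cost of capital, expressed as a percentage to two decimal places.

6.60%

After-tax cost of debt = 9.16% × (1 − 33%) = 6.1372%.
WACC = 0.399 × 7.3000% + 0.601 × 6.1372% = 6.6012%.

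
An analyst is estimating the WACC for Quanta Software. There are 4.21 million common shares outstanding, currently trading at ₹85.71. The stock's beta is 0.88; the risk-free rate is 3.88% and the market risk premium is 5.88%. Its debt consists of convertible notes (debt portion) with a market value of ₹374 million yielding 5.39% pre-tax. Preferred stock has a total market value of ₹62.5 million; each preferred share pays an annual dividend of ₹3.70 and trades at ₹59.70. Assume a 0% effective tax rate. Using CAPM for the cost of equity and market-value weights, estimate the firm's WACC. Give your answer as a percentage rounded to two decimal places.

Cost of equity via CAPM: Re = 3.88% + 0.88 × 5.88% = 9.0544%.
Cost of preferred: Rp = 3.7 / 59.7 = 6.1977%.
Market value of equity E = 85.71 × 4.21m = 360.8391m.
Total capital V = 360.8391 + 62.5 + 374 = 797.3391.
Equity: weight = 360.8391/797.3391 = 0.4526; cost = 9.0544%.
Preferred: weight = 62.5/797.3391 = 0.0784; cost = 6.1977%.
Convertible notes (debt portion): weight = 374/797.3391 = 0.4691; after-tax cost = 5.39% × (1 − 0%) = 5.3900%.
WACC = 0.4526 × 9.0544% + 0.0784 × 6.1977% + 0.4691 × 5.3900% = 7.1117%.

7.11%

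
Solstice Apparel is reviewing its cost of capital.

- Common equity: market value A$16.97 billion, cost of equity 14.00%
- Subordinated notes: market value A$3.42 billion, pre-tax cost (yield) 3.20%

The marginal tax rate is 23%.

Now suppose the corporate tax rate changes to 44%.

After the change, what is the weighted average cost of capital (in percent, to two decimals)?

11.95%

After the change:
Total capital V = 16.97 + 3.42 = 20.39.
Equity: weight = 16.97/20.39 = 0.8323; cost = 14%.
Subordinated notes: weight = 3.42/20.39 = 0.1677; after-tax cost = 3.2% × (1 − 44%) = 1.7920%.
WACC = 0.8323 × 14.0000% + 0.1677 × 1.7920% = 11.9524%.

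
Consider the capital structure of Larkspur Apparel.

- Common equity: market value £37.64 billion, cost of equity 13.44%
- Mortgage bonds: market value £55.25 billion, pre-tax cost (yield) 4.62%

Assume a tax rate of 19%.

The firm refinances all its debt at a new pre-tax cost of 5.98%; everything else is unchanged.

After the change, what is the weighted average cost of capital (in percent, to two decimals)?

After the change:
Total capital V = 37.64 + 55.25 = 92.89.
Equity: weight = 37.64/92.89 = 0.4052; cost = 13.44%.
Mortgage bonds: weight = 55.25/92.89 = 0.5948; after-tax cost = 5.98% × (1 − 19%) = 4.8438%.
WACC = 0.4052 × 13.4400% + 0.5948 × 4.8438% = 8.3271%.

8.33%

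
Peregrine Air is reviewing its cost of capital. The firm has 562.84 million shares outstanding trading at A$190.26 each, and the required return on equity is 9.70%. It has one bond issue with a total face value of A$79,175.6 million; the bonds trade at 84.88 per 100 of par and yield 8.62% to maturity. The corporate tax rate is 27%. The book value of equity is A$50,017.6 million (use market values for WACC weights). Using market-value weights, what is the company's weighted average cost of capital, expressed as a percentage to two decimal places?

Market value of equity E = 190.26 × 562.84m = 107085.9384m. Market value of debt D = 79175.6m × 84.88/100 = 67204.24928m.
Total capital V = 107085.9384 + 67204.24928 = 174290.18768.
Equity: weight = 107085.9384/174290.18768 = 0.6144; cost = 9.7%.
Bonds outstanding: weight = 67204.24928/174290.18768 = 0.3856; after-tax cost = 8.62% × (1 − 27%) = 6.2926%.
WACC = 0.6144 × 9.7000% + 0.3856 × 6.2926% = 8.3861%.

8.39%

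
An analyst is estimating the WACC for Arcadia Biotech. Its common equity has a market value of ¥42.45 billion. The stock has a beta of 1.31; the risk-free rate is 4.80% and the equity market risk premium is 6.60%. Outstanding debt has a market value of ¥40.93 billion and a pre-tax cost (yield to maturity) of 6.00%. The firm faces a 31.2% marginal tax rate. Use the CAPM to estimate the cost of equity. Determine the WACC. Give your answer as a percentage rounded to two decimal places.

Cost of equity via CAPM: Re = 4.8% + 1.31 × 6.6% = 13.4460%.
Total capital V = 42.45 + 40.93 = 83.38.
Equity: weight = 42.45/83.38 = 0.5091; cost = 13.446%.
Debt: weight = 40.93/83.38 = 0.4909; after-tax cost = 6% × (1 − 31.2%) = 4.1280%.
WACC = 0.5091 × 13.4460% + 0.4909 × 4.1280% = 8.8719%.

8.87%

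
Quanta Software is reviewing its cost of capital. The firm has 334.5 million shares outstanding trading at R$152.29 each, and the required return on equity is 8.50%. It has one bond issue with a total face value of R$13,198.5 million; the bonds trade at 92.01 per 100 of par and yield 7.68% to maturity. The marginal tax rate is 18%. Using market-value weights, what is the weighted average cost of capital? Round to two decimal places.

8.08%

Market value of equity E = 152.29 × 334.5m = 50941.005m. Market value of debt D = 13198.5m × 92.01/100 = 12143.93985m.
Total capital V = 50941.005 + 12143.93985 = 63084.94485.
Equity: weight = 50941.005/63084.94485 = 0.8075; cost = 8.5%.
Bonds outstanding: weight = 12143.93985/63084.94485 = 0.1925; after-tax cost = 7.68% × (1 − 18%) = 6.2976%.
WACC = 0.8075 × 8.5000% + 0.1925 × 6.2976% = 8.0760%.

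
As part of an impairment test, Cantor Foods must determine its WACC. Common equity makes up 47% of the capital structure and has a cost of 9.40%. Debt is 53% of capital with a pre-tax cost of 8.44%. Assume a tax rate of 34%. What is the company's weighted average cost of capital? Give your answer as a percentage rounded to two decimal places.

7.37%

After-tax cost of debt = 8.44% × (1 − 34%) = 5.5704%.
WACC = 0.470 × 9.4000% + 0.530 × 5.5704% = 7.3703%.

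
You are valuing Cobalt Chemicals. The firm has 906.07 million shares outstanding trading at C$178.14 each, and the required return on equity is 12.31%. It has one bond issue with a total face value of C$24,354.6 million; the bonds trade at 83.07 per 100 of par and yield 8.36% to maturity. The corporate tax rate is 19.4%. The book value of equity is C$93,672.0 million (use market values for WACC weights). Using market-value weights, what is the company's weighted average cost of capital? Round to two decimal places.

11.69%

Market value of equity E = 178.14 × 906.07m = 161407.3098m. Market value of debt D = 24354.6m × 83.07/100 = 20231.36622m.
Total capital V = 161407.3098 + 20231.36622 = 181638.67602.
Equity: weight = 161407.3098/181638.67602 = 0.8886; cost = 12.31%.
Bonds outstanding: weight = 20231.36622/181638.67602 = 0.1114; after-tax cost = 8.36% × (1 − 19.4%) = 6.7382%.
WACC = 0.8886 × 12.3100% + 0.1114 × 6.7382% = 11.6894%.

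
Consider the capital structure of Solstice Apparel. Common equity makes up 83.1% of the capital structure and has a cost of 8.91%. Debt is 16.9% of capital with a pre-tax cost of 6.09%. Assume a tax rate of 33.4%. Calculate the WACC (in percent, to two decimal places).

After-tax cost of debt = 6.09% × (1 − 33.4%) = 4.0559%.
WACC = 0.831 × 8.9100% + 0.169 × 4.0559% = 8.0897%.

8.09%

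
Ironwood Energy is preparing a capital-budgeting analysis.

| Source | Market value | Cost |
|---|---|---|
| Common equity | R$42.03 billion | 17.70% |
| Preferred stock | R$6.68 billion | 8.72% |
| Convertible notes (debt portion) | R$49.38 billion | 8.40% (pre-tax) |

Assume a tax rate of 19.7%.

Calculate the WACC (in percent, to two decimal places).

Total capital V = 42.03 + 6.68 + 49.38 = 98.09.
Equity: weight = 42.03/98.09 = 0.4285; cost = 17.7%.
Preferred: weight = 6.68/98.09 = 0.0681; cost = 8.72%.
Convertible notes (debt portion): weight = 49.38/98.09 = 0.5034; after-tax cost = 8.4% × (1 − 19.7%) = 6.7452%.
WACC = 0.4285 × 17.7000% + 0.0681 × 8.7200% + 0.5034 × 6.7452% = 11.5736%.

11.57%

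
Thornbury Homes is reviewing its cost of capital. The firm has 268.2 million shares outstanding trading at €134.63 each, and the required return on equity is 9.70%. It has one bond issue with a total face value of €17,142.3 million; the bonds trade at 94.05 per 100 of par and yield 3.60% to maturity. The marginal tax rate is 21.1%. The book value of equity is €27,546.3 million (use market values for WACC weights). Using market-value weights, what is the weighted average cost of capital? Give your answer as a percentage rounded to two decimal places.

7.58%

Market value of equity E = 134.63 × 268.2m = 36107.766m. Market value of debt D = 17142.3m × 94.05/100 = 16122.33315m.
Total capital V = 36107.766 + 16122.33315 = 52230.09915.
Equity: weight = 36107.766/52230.09915 = 0.6913; cost = 9.7%.
Bonds outstanding: weight = 16122.33315/52230.09915 = 0.3087; after-tax cost = 3.6% × (1 − 21.1%) = 2.8404%.
WACC = 0.6913 × 9.7000% + 0.3087 × 2.8404% = 7.5826%.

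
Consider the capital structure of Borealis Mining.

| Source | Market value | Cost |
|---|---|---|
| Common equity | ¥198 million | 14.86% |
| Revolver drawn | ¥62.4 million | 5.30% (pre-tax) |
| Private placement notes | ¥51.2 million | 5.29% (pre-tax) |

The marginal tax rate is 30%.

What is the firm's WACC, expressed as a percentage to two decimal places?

10.79%

Total capital V = 198 + 62.4 + 51.2 = 311.6.
Equity: weight = 198/311.6 = 0.6354; cost = 14.86%.
Revolver drawn: weight = 62.4/311.6 = 0.2003; after-tax cost = 5.3% × (1 − 30%) = 3.7100%.
Private placement notes: weight = 51.2/311.6 = 0.1643; after-tax cost = 5.29% × (1 − 30%) = 3.7030%.
WACC = 0.6354 × 14.8600% + 0.2003 × 3.7100% + 0.1643 × 3.7030% = 10.7939%.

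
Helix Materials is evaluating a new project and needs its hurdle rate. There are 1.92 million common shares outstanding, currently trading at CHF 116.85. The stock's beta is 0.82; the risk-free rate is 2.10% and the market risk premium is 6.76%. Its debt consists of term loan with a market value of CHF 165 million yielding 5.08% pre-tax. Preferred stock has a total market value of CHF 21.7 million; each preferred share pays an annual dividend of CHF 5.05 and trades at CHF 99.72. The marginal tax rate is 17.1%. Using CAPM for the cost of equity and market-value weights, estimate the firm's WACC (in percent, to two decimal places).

6.13%

Cost of equity via CAPM: Re = 2.1% + 0.82 × 6.76% = 7.6432%.
Cost of preferred: Rp = 5.05 / 99.72 = 5.0642%.
Market value of equity E = 116.85 × 1.92m = 224.352m.
Total capital V = 224.352 + 21.7 + 165 = 411.052.
Equity: weight = 224.352/411.052 = 0.5458; cost = 7.6432%.
Preferred: weight = 21.7/411.052 = 0.0528; cost = 5.0642%.
Term loan: weight = 165/411.052 = 0.4014; after-tax cost = 5.08% × (1 − 17.1%) = 4.2113%.
WACC = 0.5458 × 7.6432% + 0.0528 × 5.0642% + 0.4014 × 4.2113% = 6.1295%.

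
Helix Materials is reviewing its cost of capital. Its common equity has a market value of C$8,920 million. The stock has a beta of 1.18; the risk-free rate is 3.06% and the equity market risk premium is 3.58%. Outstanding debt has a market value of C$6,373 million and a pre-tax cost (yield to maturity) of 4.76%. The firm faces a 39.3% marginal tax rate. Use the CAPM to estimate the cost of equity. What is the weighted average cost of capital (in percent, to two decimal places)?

5.45%

Cost of equity via CAPM: Re = 3.06% + 1.18 × 3.58% = 7.2844%.
Total capital V = 8920 + 6373 = 15293.
Equity: weight = 8920/15293 = 0.5833; cost = 7.2844%.
Debt: weight = 6373/15293 = 0.4167; after-tax cost = 4.76% × (1 − 39.3%) = 2.8893%.
WACC = 0.5833 × 7.2844% + 0.4167 × 2.8893% = 5.4529%.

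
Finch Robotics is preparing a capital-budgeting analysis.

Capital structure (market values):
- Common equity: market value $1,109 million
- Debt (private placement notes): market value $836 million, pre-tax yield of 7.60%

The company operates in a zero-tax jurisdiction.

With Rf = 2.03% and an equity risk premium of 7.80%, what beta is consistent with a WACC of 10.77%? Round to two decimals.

1.43

Total capital V = 1109 + 836 = 1945.
Equity weight = 1109/1945 = 0.5702.
Private placement notes weight = 836/1945 = 0.4298.
Debt contribution = 0.4298 × 7.6% × (1 − 0%) = 3.2666%.
Required equity contribution = 10.77% − 3.2666% = 7.5034%  ⇒  Re = 13.1596%.
CAPM: 13.1596% = 2.03% + β × 7.8%  ⇒  β = 1.4269.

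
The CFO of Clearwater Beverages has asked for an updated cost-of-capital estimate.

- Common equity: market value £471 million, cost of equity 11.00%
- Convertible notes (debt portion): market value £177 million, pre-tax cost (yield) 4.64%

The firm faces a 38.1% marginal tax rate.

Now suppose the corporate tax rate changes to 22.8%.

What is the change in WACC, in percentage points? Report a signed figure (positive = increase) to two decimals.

Current WACC:
Total capital V = 471 + 177 = 648.
Equity: weight = 471/648 = 0.7269; cost = 11%.
Convertible notes (debt portion): weight = 177/648 = 0.2731; after-tax cost = 4.64% × (1 − 38.1%) = 2.8722%.
WACC = 0.7269 × 11.0000% + 0.2731 × 2.8722% = 8.7799%.
After the change:
Total capital V = 471 + 177 = 648.
Equity: weight = 471/648 = 0.7269; cost = 11%.
Convertible notes (debt portion): weight = 177/648 = 0.2731; after-tax cost = 4.64% × (1 − 22.8%) = 3.5821%.
WACC = 0.7269 × 11.0000% + 0.2731 × 3.5821% = 8.9738%.
Change in WACC = 8.9738% − 8.7799% = 0.1939 pp.

+0.19 pp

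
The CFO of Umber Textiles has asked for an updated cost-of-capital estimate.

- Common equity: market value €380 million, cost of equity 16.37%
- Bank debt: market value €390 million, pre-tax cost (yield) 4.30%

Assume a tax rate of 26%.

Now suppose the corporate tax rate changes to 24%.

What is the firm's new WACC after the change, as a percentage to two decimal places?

After the change:
Total capital V = 380 + 390 = 770.
Equity: weight = 380/770 = 0.4935; cost = 16.37%.
Bank debt: weight = 390/770 = 0.5065; after-tax cost = 4.3% × (1 − 24%) = 3.2680%.
WACC = 0.4935 × 16.3700% + 0.5065 × 3.2680% = 9.7339%.

9.73%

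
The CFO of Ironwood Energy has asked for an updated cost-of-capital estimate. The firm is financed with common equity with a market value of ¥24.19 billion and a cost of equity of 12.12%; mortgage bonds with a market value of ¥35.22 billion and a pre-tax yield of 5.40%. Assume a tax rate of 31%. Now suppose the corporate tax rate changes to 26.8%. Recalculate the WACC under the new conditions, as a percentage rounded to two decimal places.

After the change:
Total capital V = 24.19 + 35.22 = 59.41.
Equity: weight = 24.19/59.41 = 0.4072; cost = 12.12%.
Mortgage bonds: weight = 35.22/59.41 = 0.5928; after-tax cost = 5.4% × (1 − 26.8%) = 3.9528%.
WACC = 0.4072 × 12.1200% + 0.5928 × 3.9528% = 7.2782%.

7.28%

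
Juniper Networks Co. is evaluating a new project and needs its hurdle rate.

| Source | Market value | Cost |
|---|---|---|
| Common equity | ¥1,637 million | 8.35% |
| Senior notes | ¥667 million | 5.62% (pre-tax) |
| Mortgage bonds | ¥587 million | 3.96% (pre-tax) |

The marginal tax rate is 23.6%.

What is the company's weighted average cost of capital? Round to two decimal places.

Total capital V = 1637 + 667 + 587 = 2891.
Equity: weight = 1637/2891 = 0.5662; cost = 8.35%.
Senior notes: weight = 667/2891 = 0.2307; after-tax cost = 5.62% × (1 − 23.6%) = 4.2937%.
Mortgage bonds: weight = 587/2891 = 0.2030; after-tax cost = 3.96% × (1 − 23.6%) = 3.0254%.
WACC = 0.5662 × 8.3500% + 0.2307 × 4.2937% + 0.2030 × 3.0254% = 6.3330%.

6.33%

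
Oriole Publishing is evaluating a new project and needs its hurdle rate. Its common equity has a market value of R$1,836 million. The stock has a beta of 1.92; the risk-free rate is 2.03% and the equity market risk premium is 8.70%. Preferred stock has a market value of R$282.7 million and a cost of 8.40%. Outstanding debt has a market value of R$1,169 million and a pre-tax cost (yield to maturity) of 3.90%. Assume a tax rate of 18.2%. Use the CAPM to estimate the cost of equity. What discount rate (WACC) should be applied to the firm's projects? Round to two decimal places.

12.32%

Cost of equity via CAPM: Re = 2.03% + 1.92 × 8.7% = 18.7340%.
Total capital V = 1836 + 282.7 + 1169 = 3287.7.
Equity: weight = 1836/3287.7 = 0.5584; cost = 18.734%.
Preferred: weight = 282.7/3287.7 = 0.0860; cost = 8.4%.
Debt: weight = 1169/3287.7 = 0.3556; after-tax cost = 3.9% × (1 − 18.2%) = 3.1902%.
WACC = 0.5584 × 18.7340% + 0.0860 × 8.4000% + 0.3556 × 3.1902% = 12.3185%.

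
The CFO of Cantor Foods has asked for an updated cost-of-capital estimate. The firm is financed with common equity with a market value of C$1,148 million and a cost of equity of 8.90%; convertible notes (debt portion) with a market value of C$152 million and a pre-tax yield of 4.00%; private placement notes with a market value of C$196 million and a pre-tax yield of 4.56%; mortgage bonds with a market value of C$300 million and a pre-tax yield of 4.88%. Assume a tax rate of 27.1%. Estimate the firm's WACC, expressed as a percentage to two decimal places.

6.89%

Total capital V = 1148 + 152 + 196 + 300 = 1796.
Equity: weight = 1148/1796 = 0.6392; cost = 8.9%.
Convertible notes (debt portion): weight = 152/1796 = 0.0846; after-tax cost = 4% × (1 − 27.1%) = 2.9160%.
Private placement notes: weight = 196/1796 = 0.1091; after-tax cost = 4.56% × (1 − 27.1%) = 3.3242%.
Mortgage bonds: weight = 300/1796 = 0.1670; after-tax cost = 4.88% × (1 − 27.1%) = 3.5575%.
WACC = 0.6392 × 8.9000% + 0.0846 × 2.9160% + 0.1091 × 3.3242% + 0.1670 × 3.5575% = 6.8927%.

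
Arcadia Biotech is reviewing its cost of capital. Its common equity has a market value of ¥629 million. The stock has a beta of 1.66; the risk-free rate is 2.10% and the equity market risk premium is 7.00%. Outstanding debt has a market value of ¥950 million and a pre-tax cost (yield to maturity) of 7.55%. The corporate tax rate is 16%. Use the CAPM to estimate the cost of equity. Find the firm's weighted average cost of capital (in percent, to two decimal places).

9.28%

Cost of equity via CAPM: Re = 2.1% + 1.66 × 7.0% = 13.7200%.
Total capital V = 629 + 950 = 1579.
Equity: weight = 629/1579 = 0.3984; cost = 13.72%.
Debt: weight = 950/1579 = 0.6016; after-tax cost = 7.55% × (1 − 16%) = 6.3420%.
WACC = 0.3984 × 13.7200% + 0.6016 × 6.3420% = 9.2811%.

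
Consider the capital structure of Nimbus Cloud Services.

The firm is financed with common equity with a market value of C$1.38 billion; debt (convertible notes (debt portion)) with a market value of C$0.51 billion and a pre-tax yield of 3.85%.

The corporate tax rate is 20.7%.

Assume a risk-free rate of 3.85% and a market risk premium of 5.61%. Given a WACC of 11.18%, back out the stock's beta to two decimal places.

Total capital V = 1.38 + 0.51 = 1.89.
Equity weight = 1.38/1.89 = 0.7302.
Convertible notes (debt portion) weight = 0.51/1.89 = 0.2698.
Debt contribution = 0.2698 × 3.85% × (1 − 20.7%) = 0.8238%.
Required equity contribution = 11.18% − 0.8238% = 10.3562%  ⇒  Re = 14.1834%.
CAPM: 14.1834% = 3.85% + β × 5.61%  ⇒  β = 1.8420.

1.84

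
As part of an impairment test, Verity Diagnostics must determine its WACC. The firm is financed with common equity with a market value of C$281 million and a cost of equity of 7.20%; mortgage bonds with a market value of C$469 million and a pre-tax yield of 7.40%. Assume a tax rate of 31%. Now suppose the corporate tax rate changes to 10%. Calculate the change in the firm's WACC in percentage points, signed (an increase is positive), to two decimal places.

+0.97 pp

Current WACC:
Total capital V = 281 + 469 = 750.
Equity: weight = 281/750 = 0.3747; cost = 7.2%.
Mortgage bonds: weight = 469/750 = 0.6253; after-tax cost = 7.4% × (1 − 31%) = 5.1060%.
WACC = 0.3747 × 7.2000% + 0.6253 × 5.1060% = 5.8906%.
After the change:
Total capital V = 281 + 469 = 750.
Equity: weight = 281/750 = 0.3747; cost = 7.2%.
Mortgage bonds: weight = 469/750 = 0.6253; after-tax cost = 7.4% × (1 − 10%) = 6.6600%.
WACC = 0.3747 × 7.2000% + 0.6253 × 6.6600% = 6.8623%.
Change in WACC = 6.8623% − 5.8906% = 0.9718 pp.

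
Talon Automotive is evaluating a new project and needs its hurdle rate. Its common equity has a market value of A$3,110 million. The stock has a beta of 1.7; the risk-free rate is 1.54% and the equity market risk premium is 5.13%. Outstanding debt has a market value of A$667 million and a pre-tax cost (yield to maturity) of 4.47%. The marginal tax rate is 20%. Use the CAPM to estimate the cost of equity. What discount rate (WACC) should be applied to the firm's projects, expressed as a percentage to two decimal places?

Cost of equity via CAPM: Re = 1.54% + 1.7 × 5.13% = 10.2610%.
Total capital V = 3110 + 667 = 3777.
Equity: weight = 3110/3777 = 0.8234; cost = 10.261%.
Debt: weight = 667/3777 = 0.1766; after-tax cost = 4.47% × (1 − 20%) = 3.5760%.
WACC = 0.8234 × 10.2610% + 0.1766 × 3.5760% = 9.0805%.

9.08%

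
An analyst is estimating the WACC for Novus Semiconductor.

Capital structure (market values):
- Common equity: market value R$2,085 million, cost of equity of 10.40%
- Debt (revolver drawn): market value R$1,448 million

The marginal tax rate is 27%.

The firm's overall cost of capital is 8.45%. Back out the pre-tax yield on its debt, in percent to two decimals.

7.73%

Total capital V = 2085 + 1448 = 3533.
Equity weight = 2085/3533 = 0.5902.
Revolver drawn weight = 1448/3533 = 0.4098.
Equity contribution = 0.5902 × 10.4% = 6.1376%.
Remaining for debt = 8.45% − 6.1376% = 2.3124%.
Rd × (1 − 27%) × 0.4098 = 2.3124%  ⇒  Rd = 7.7290%.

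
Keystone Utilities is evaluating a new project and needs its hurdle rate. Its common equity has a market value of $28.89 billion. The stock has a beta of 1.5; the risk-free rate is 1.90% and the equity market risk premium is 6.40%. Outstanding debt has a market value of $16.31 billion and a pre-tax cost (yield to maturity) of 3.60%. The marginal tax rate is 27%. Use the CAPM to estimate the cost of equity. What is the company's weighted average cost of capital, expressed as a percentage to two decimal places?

8.30%

Cost of equity via CAPM: Re = 1.9% + 1.5 × 6.4% = 11.5000%.
Total capital V = 28.89 + 16.31 = 45.2.
Equity: weight = 28.89/45.2 = 0.6392; cost = 11.5%.
Debt: weight = 16.31/45.2 = 0.3608; after-tax cost = 3.6% × (1 − 27%) = 2.6280%.
WACC = 0.6392 × 11.5000% + 0.3608 × 2.6280% = 8.2986%.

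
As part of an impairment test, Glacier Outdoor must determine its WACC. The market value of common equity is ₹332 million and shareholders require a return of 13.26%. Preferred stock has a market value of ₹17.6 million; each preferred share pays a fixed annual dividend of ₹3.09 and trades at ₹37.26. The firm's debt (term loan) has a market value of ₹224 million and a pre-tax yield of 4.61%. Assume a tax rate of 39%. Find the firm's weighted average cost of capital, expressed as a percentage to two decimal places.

Cost of preferred: Rp = 3.09 / 37.26 = 8.2931%.
Total capital V = 332 + 17.6 + 224 = 573.6.
Equity: weight = 332/573.6 = 0.5788; cost = 13.26%.
Preferred: weight = 17.6/573.6 = 0.0307; cost = 8.2931%.
Term loan: weight = 224/573.6 = 0.3905; after-tax cost = 4.61% × (1 − 39%) = 2.8121%.
WACC = 0.5788 × 13.2600% + 0.0307 × 8.2931% + 0.3905 × 2.8121% = 9.0275%.

9.03%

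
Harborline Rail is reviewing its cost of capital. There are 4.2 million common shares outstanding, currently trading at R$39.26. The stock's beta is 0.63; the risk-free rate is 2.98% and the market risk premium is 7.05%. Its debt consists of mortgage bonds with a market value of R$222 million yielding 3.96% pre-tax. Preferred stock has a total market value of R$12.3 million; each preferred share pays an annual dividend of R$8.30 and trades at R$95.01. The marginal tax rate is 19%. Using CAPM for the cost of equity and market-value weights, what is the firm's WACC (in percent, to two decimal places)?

Cost of equity via CAPM: Re = 2.98% + 0.63 × 7.05% = 7.4215%.
Cost of preferred: Rp = 8.3 / 95.01 = 8.7359%.
Market value of equity E = 39.26 × 4.2m = 164.892m.
Total capital V = 164.892 + 12.3 + 222 = 399.192.
Equity: weight = 164.892/399.192 = 0.4131; cost = 7.4215%.
Preferred: weight = 12.3/399.192 = 0.0308; cost = 8.7359%.
Mortgage bonds: weight = 222/399.192 = 0.5561; after-tax cost = 3.96% × (1 − 19%) = 3.2076%.
WACC = 0.4131 × 7.4215% + 0.0308 × 8.7359% + 0.5561 × 3.2076% = 5.1186%.

5.12%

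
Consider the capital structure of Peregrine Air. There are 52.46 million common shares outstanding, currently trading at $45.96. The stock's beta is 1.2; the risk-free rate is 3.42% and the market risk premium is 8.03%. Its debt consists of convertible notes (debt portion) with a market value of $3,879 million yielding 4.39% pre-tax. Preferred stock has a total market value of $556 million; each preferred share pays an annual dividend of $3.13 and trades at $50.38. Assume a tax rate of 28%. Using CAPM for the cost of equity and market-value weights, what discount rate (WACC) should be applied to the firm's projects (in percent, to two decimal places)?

6.89%

Cost of equity via CAPM: Re = 3.42% + 1.2 × 8.03% = 13.0560%.
Cost of preferred: Rp = 3.13 / 50.38 = 6.2128%.
Market value of equity E = 45.96 × 52.46m = 2411.0616m.
Total capital V = 2411.0616 + 556 + 3879 = 6846.0616.
Equity: weight = 2411.0616/6846.0616 = 0.3522; cost = 13.056%.
Preferred: weight = 556/6846.0616 = 0.0812; cost = 6.2128%.
Convertible notes (debt portion): weight = 3879/6846.0616 = 0.5666; after-tax cost = 4.39% × (1 − 28%) = 3.1608%.
WACC = 0.3522 × 13.0560% + 0.0812 × 6.2128% + 0.5666 × 3.1608% = 6.8936%.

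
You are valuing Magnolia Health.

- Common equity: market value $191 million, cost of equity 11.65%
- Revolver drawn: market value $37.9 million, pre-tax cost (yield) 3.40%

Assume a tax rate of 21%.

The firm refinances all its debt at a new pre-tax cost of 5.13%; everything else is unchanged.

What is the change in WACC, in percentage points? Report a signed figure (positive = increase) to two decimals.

+0.23 pp

Current WACC:
Total capital V = 191 + 37.9 = 228.9.
Equity: weight = 191/228.9 = 0.8344; cost = 11.65%.
Revolver drawn: weight = 37.9/228.9 = 0.1656; after-tax cost = 3.4% × (1 − 21%) = 2.6860%.
WACC = 0.8344 × 11.6500% + 0.1656 × 2.6860% = 10.1658%.
After the change:
Total capital V = 191 + 37.9 = 228.9.
Equity: weight = 191/228.9 = 0.8344; cost = 11.65%.
Revolver drawn: weight = 37.9/228.9 = 0.1656; after-tax cost = 5.13% × (1 − 21%) = 4.0527%.
WACC = 0.8344 × 11.6500% + 0.1656 × 4.0527% = 10.3921%.
Change in WACC = 10.3921% − 10.1658% = 0.2263 pp.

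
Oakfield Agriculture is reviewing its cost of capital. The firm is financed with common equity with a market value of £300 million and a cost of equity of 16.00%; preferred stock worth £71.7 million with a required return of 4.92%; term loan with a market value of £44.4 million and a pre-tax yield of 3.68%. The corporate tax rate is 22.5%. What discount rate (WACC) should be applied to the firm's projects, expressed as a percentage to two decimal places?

12.69%

Total capital V = 300 + 71.7 + 44.4 = 416.1.
Equity: weight = 300/416.1 = 0.7210; cost = 16%.
Preferred: weight = 71.7/416.1 = 0.1723; cost = 4.92%.
Term loan: weight = 44.4/416.1 = 0.1067; after-tax cost = 3.68% × (1 − 22.5%) = 2.8520%.
WACC = 0.7210 × 16.0000% + 0.1723 × 4.9200% + 0.1067 × 2.8520% = 12.6878%.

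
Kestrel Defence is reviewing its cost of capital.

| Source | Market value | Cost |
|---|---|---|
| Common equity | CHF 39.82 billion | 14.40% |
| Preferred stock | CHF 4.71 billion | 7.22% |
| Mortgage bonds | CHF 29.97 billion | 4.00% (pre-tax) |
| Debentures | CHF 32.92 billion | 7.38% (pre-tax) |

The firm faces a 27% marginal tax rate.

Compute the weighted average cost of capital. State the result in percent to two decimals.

Total capital V = 39.82 + 4.71 + 29.97 + 32.92 = 107.42.
Equity: weight = 39.82/107.42 = 0.3707; cost = 14.4%.
Preferred: weight = 4.71/107.42 = 0.0438; cost = 7.22%.
Mortgage bonds: weight = 29.97/107.42 = 0.2790; after-tax cost = 4% × (1 − 27%) = 2.9200%.
Debentures: weight = 32.92/107.42 = 0.3065; after-tax cost = 7.38% × (1 − 27%) = 5.3874%.
WACC = 0.3707 × 14.4000% + 0.0438 × 7.2200% + 0.2790 × 2.9200% + 0.3065 × 5.3874% = 8.1203%.

8.12%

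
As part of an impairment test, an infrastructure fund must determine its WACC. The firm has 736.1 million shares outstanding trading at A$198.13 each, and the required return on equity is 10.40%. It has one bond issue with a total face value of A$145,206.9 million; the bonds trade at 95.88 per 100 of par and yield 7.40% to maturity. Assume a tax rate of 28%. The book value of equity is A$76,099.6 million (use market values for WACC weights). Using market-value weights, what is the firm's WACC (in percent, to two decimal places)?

7.92%

Market value of equity E = 198.13 × 736.1m = 145843.493m. Market value of debt D = 145206.9m × 95.88/100 = 139224.37572m.
Total capital V = 145843.493 + 139224.37572 = 285067.86872.
Equity: weight = 145843.493/285067.86872 = 0.5116; cost = 10.4%.
Bonds outstanding: weight = 139224.37572/285067.86872 = 0.4884; after-tax cost = 7.4% × (1 − 28%) = 5.3280%.
WACC = 0.5116 × 10.4000% + 0.4884 × 5.3280% = 7.9229%.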